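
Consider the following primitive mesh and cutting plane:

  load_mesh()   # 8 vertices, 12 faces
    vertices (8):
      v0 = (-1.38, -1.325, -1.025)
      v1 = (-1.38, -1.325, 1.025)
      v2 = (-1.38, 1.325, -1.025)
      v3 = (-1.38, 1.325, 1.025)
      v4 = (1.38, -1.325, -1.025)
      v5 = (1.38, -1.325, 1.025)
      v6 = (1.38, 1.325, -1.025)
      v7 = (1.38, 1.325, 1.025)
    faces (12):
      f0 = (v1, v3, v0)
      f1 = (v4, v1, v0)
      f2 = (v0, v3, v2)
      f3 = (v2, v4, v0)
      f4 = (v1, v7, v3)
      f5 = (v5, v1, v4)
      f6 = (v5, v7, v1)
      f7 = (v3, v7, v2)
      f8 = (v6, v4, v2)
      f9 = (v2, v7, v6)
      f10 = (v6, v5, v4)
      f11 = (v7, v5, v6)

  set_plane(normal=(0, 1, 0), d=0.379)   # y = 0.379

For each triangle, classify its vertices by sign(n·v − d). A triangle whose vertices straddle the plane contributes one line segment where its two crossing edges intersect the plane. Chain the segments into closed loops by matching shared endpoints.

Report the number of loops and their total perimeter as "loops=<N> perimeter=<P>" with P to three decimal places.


loops=1 perimeter=9.620

Straddling triangles (8 of 12):
  (v1,v3,v0) [-+-] → (-1.38, 0.379, 1.025)–(-1.38, 0.379, 0.293189)  len=0.7318
  (v0,v3,v2) [-++] → (-1.38, 0.379, 0.293189)–(-1.38, 0.379, -1.025)  len=1.3182
  (v2,v4,v0) [+--] → (-0.394732, 0.379, -1.025)–(-1.38, 0.379, -1.025)  len=0.9853
  (v1,v7,v3) [-++] → (0.394732, 0.379, 1.025)–(-1.38, 0.379, 1.025)  len=1.7747
  (v5,v7,v1) [-+-] → (1.38, 0.379, 1.025)–(0.394732, 0.379, 1.025)  len=0.9853
  (v6,v4,v2) [+-+] → (1.38, 0.379, -1.025)–(-0.394732, 0.379, -1.025)  len=1.7747
  (v6,v5,v4) [+--] → (1.38, 0.379, -0.293189)–(1.38, 0.379, -1.025)  len=0.7318
  (v7,v5,v6) [+-+] → (1.38, 0.379, 1.025)–(1.38, 0.379, -0.293189)  len=1.3182

Chained into 1 loop(s):
  loop 1: 8 segments, perimeter = 9.6200
Total perimeter = 9.620


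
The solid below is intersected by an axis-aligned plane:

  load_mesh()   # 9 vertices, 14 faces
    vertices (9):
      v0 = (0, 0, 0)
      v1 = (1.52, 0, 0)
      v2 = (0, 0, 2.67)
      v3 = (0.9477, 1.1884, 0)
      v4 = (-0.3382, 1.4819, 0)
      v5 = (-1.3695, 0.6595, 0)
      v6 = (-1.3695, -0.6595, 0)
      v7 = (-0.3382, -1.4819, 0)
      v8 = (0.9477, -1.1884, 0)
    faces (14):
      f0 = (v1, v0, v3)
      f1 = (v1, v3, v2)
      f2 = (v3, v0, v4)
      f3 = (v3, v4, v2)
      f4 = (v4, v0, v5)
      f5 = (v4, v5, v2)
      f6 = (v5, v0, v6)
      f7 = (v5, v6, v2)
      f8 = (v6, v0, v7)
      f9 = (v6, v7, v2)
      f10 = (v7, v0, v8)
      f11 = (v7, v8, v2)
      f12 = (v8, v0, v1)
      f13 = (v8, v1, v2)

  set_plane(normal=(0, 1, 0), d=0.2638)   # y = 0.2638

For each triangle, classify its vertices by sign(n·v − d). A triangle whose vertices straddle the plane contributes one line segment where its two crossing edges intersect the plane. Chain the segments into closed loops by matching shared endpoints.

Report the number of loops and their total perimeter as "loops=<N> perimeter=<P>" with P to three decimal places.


loops=1 perimeter=8.016

Straddling triangles (8 of 14):
  (v1,v0,v3) [--+] → (0.21037, 0.2638, 0)–(1.39296, 0.2638, 0)  len=1.1826
  (v1,v3,v2) [-+-] → (1.39296, 0.2638, 0)–(0.21037, 0.2638, 2.07732)  len=2.3903
  (v3,v0,v4) [+-+] → (0.21037, 0.2638, 0)–(-0.0602046, 0.2638, 0)  len=0.2706
  (v3,v4,v2) [++-] → (-0.0602046, 0.2638, 2.1947)–(0.21037, 0.2638, 2.07732)  len=0.2949
  (v4,v0,v5) [+-+] → (-0.0602046, 0.2638, 0)–(-0.5478, 0.2638, 0)  len=0.4876
  (v4,v5,v2) [++-] → (-0.5478, 0.2638, 1.602)–(-0.0602046, 0.2638, 2.1947)  len=0.7675
  (v5,v0,v6) [+--] → (-0.5478, 0.2638, 0)–(-1.3695, 0.2638, 0)  len=0.8217
  (v5,v6,v2) [+--] → (-1.3695, 0.2638, 0)–(-0.5478, 0.2638, 1.602)  len=1.8004

Chained into 1 loop(s):
  loop 1: 8 segments, perimeter = 8.0157
Total perimeter = 8.016


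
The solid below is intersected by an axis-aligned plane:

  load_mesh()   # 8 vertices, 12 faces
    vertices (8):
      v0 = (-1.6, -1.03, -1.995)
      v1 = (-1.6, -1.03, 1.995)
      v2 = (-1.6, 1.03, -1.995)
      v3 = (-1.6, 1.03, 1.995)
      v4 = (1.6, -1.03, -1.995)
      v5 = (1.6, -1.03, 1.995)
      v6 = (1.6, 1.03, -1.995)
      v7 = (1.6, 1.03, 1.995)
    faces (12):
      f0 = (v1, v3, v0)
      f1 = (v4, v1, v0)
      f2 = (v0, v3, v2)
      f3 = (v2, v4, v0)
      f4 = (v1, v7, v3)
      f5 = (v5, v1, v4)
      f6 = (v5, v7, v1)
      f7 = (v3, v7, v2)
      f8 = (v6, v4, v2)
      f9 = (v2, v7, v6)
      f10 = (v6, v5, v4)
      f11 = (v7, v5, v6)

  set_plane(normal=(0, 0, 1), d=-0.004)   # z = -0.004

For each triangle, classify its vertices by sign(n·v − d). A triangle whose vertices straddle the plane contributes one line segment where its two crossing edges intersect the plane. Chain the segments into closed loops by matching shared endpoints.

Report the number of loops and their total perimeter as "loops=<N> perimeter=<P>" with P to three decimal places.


Straddling triangles (8 of 12):
  (v1,v3,v0) [++-] → (-1.6, -0.00206516, -0.004)–(-1.6, -1.03, -0.004)  len=1.0279
  (v4,v1,v0) [-+-] → (0.00320802, -1.03, -0.004)–(-1.6, -1.03, -0.004)  len=1.6032
  (v0,v3,v2) [-+-] → (-1.6, -0.00206516, -0.004)–(-1.6, 1.03, -0.004)  len=1.0321
  (v5,v1,v4) [++-] → (0.00320802, -1.03, -0.004)–(1.6, -1.03, -0.004)  len=1.5968
  (v3,v7,v2) [++-] → (-0.00320802, 1.03, -0.004)–(-1.6, 1.03, -0.004)  len=1.5968
  (v2,v7,v6) [-+-] → (-0.00320802, 1.03, -0.004)–(1.6, 1.03, -0.004)  len=1.6032
  (v6,v5,v4) [-+-] → (1.6, 0.00206516, -0.004)–(1.6, -1.03, -0.004)  len=1.0321
  (v7,v5,v6) [++-] → (1.6, 0.00206516, -0.004)–(1.6, 1.03, -0.004)  len=1.0279

Chained into 1 loop(s):
  loop 1: 8 segments, perimeter = 10.5200
Total perimeter = 10.520

loops=1 perimeter=10.520


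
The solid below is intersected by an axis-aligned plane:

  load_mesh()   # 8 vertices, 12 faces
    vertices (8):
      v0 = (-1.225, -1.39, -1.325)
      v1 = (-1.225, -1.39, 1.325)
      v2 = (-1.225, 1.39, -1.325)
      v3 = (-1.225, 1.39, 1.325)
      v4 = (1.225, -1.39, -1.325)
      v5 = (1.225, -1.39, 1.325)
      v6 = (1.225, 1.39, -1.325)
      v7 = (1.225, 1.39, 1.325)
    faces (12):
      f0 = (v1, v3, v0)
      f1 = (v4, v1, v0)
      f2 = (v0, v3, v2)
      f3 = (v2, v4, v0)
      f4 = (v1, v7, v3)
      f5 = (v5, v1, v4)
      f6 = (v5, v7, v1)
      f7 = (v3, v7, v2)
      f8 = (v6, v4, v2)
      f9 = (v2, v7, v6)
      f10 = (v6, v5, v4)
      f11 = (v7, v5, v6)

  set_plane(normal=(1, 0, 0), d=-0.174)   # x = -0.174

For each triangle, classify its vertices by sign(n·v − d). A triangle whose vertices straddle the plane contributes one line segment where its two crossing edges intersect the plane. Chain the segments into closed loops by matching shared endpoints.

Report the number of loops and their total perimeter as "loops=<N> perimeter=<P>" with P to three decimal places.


Straddling triangles (8 of 12):
  (v4,v1,v0) [+--] → (-0.174, -1.39, 0.188204)–(-0.174, -1.39, -1.325)  len=1.5132
  (v2,v4,v0) [-+-] → (-0.174, 0.197437, -1.325)–(-0.174, -1.39, -1.325)  len=1.5874
  (v1,v7,v3) [-+-] → (-0.174, -0.197437, 1.325)–(-0.174, 1.39, 1.325)  len=1.5874
  (v5,v1,v4) [+-+] → (-0.174, -1.39, 1.325)–(-0.174, -1.39, 0.188204)  len=1.1368
  (v5,v7,v1) [++-] → (-0.174, -0.197437, 1.325)–(-0.174, -1.39, 1.325)  len=1.1926
  (v3,v7,v2) [-+-] → (-0.174, 1.39, 1.325)–(-0.174, 1.39, -0.188204)  len=1.5132
  (v6,v4,v2) [++-] → (-0.174, 0.197437, -1.325)–(-0.174, 1.39, -1.325)  len=1.1926
  (v2,v7,v6) [-++] → (-0.174, 1.39, -0.188204)–(-0.174, 1.39, -1.325)  len=1.1368

Chained into 1 loop(s):
  loop 1: 8 segments, perimeter = 10.8600
Total perimeter = 10.860

loops=1 perimeter=10.860


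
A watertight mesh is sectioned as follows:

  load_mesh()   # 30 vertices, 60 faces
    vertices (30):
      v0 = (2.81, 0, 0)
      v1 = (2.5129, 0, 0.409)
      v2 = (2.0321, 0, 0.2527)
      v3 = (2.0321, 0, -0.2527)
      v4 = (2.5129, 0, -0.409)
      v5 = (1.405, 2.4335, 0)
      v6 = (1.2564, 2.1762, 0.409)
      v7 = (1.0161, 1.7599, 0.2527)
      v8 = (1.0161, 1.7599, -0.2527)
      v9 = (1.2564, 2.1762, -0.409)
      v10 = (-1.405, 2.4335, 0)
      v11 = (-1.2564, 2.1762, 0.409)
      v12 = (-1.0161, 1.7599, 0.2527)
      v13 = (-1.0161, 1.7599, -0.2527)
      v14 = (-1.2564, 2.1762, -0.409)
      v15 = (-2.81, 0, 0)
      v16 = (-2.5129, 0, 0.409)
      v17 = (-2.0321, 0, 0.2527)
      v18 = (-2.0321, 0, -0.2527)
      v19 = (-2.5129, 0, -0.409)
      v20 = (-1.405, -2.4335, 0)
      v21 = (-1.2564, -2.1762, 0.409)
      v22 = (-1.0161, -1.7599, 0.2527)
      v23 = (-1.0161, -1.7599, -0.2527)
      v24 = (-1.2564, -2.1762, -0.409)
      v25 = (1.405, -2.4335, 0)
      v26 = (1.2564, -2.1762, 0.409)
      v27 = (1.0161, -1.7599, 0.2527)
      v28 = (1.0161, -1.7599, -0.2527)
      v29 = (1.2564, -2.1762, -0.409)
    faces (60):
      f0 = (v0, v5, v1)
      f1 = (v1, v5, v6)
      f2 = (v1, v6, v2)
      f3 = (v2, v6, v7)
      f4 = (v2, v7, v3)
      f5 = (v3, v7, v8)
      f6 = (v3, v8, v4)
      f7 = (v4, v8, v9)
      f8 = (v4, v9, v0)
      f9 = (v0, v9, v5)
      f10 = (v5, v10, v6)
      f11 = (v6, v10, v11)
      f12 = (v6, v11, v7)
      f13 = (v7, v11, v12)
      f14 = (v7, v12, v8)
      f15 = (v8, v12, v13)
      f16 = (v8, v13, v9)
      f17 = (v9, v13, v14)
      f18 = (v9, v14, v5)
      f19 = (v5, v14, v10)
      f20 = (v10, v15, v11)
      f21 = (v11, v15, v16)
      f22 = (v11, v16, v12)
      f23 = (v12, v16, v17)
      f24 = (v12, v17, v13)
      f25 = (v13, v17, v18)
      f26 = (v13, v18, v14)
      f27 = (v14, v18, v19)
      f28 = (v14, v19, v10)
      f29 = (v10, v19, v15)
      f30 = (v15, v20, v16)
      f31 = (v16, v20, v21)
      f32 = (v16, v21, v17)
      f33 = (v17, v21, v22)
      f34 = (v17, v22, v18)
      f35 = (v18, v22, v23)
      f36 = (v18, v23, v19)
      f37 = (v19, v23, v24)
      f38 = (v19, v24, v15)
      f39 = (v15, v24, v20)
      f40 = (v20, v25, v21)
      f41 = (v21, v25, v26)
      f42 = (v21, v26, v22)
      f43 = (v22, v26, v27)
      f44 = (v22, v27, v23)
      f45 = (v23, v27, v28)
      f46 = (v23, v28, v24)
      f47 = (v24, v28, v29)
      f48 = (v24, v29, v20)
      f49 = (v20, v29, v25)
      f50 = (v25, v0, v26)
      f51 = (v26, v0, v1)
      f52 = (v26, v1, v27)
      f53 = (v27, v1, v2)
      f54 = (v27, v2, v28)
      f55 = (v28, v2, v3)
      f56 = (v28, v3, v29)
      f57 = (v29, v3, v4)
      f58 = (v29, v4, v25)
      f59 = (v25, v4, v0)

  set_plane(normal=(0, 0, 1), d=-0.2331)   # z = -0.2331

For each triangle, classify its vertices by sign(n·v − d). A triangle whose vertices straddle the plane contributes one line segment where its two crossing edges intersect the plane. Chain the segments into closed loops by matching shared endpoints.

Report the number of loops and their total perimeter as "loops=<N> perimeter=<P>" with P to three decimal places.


loops=2 perimeter=28.037

Straddling triangles (24 of 60):
  (v2,v7,v3) [++-] → (1.9927, 0.068251, -0.2331)–(2.0321, 0, -0.2331)  len=0.0788
  (v3,v7,v8) [-+-] → (1.9927, 0.068251, -0.2331)–(1.0161, 1.7599, -0.2331)  len=1.9533
  (v4,v9,v0) [--+] → (1.92456, 1.24027, -0.2331)–(2.64067, 0, -0.2331)  len=1.4322
  (v0,v9,v5) [+-+] → (1.92456, 1.24027, -0.2331)–(1.32031, 2.28686, -0.2331)  len=1.2085
  (v7,v12,v8) [++-] → (0.937289, 1.7599, -0.2331)–(1.0161, 1.7599, -0.2331)  len=0.0788
  (v8,v12,v13) [-+-] → (0.937289, 1.7599, -0.2331)–(-1.0161, 1.7599, -0.2331)  len=1.9534
  (v9,v14,v5) [--+] → (-0.111803, 2.28686, -0.2331)–(1.32031, 2.28686, -0.2331)  len=1.4321
  (v5,v14,v10) [+-+] → (-0.111803, 2.28686, -0.2331)–(-1.32031, 2.28686, -0.2331)  len=1.2085
  (v12,v17,v13) [++-] → (-1.0555, 1.69165, -0.2331)–(-1.0161, 1.7599, -0.2331)  len=0.0788
  (v13,v17,v18) [-+-] → (-1.0555, 1.69165, -0.2331)–(-2.0321, 0, -0.2331)  len=1.9533
  (v14,v19,v10) [--+] → (-2.03642, 1.04658, -0.2331)–(-1.32031, 2.28686, -0.2331)  len=1.4322
  (v10,v19,v15) [+-+] → (-2.03642, 1.04658, -0.2331)–(-2.64067, 0, -0.2331)  len=1.2085
  (v17,v22,v18) [++-] → (-1.9927, -0.068251, -0.2331)–(-2.0321, 0, -0.2331)  len=0.0788
  (v18,v22,v23) [-+-] → (-1.9927, -0.068251, -0.2331)–(-1.0161, -1.7599, -0.2331)  len=1.9533
  (v19,v24,v15) [--+] → (-1.92456, -1.24027, -0.2331)–(-2.64067, 0, -0.2331)  len=1.4322
  (v15,v24,v20) [+-+] → (-1.92456, -1.24027, -0.2331)–(-1.32031, -2.28686, -0.2331)  len=1.2085
  (v22,v27,v23) [++-] → (-0.937289, -1.7599, -0.2331)–(-1.0161, -1.7599, -0.2331)  len=0.0788
  (v23,v27,v28) [-+-] → (-0.937289, -1.7599, -0.2331)–(1.0161, -1.7599, -0.2331)  len=1.9534
  (v24,v29,v20) [--+] → (0.111803, -2.28686, -0.2331)–(-1.32031, -2.28686, -0.2331)  len=1.4321
  (v20,v29,v25) [+-+] → (0.111803, -2.28686, -0.2331)–(1.32031, -2.28686, -0.2331)  len=1.2085
  (v27,v2,v28) [++-] → (1.0555, -1.69165, -0.2331)–(1.0161, -1.7599, -0.2331)  len=0.0788
  (v28,v2,v3) [-+-] → (1.0555, -1.69165, -0.2331)–(2.0321, 0, -0.2331)  len=1.9533
  (v29,v4,v25) [--+] → (2.03642, -1.04658, -0.2331)–(1.32031, -2.28686, -0.2331)  len=1.4322
  (v25,v4,v0) [+-+] → (2.03642, -1.04658, -0.2331)–(2.64067, 0, -0.2331)  len=1.2085

Chained into 2 loop(s):
  loop 1: 12 segments, perimeter = 12.1929
  loop 2: 12 segments, perimeter = 15.8439
Total perimeter = 28.037


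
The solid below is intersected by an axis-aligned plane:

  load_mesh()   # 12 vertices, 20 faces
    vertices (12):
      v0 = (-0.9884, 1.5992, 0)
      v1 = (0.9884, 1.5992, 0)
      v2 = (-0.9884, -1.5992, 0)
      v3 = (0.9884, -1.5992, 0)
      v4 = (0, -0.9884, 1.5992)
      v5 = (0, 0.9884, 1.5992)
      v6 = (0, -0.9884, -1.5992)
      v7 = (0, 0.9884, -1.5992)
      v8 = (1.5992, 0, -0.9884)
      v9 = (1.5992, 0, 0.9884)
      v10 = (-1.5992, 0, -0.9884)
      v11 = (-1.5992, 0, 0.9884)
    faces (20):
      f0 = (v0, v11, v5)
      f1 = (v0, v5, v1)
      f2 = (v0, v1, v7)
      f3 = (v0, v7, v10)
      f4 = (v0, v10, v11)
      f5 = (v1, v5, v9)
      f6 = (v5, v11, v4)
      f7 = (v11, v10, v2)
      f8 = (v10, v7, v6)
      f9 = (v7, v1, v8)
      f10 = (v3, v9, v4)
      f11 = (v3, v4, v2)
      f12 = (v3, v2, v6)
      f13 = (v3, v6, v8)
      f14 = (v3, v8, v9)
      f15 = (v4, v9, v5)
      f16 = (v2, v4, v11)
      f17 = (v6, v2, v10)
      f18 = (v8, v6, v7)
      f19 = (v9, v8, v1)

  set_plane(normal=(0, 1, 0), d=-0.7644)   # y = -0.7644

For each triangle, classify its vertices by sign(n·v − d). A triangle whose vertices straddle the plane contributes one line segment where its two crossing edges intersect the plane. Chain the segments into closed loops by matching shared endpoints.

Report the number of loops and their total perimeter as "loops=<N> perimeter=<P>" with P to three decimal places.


Straddling triangles (10 of 20):
  (v5,v11,v4) [++-] → (-0.362425, -0.7644, 1.46078)–(0, -0.7644, 1.5992)  len=0.3880
  (v11,v10,v2) [++-] → (-1.30724, -0.7644, -0.515956)–(-1.30724, -0.7644, 0.515956)  len=1.0319
  (v10,v7,v6) [++-] → (0, -0.7644, -1.5992)–(-0.362425, -0.7644, -1.46078)  len=0.3880
  (v3,v9,v4) [-+-] → (1.30724, -0.7644, 0.515956)–(0.362425, -0.7644, 1.46078)  len=1.3362
  (v3,v6,v8) [--+] → (0.362425, -0.7644, -1.46078)–(1.30724, -0.7644, -0.515956)  len=1.3362
  (v3,v8,v9) [-++] → (1.30724, -0.7644, -0.515956)–(1.30724, -0.7644, 0.515956)  len=1.0319
  (v4,v9,v5) [-++] → (0.362425, -0.7644, 1.46078)–(0, -0.7644, 1.5992)  len=0.3880
  (v2,v4,v11) [--+] → (-0.362425, -0.7644, 1.46078)–(-1.30724, -0.7644, 0.515956)  len=1.3362
  (v6,v2,v10) [--+] → (-1.30724, -0.7644, -0.515956)–(-0.362425, -0.7644, -1.46078)  len=1.3362
  (v8,v6,v7) [+-+] → (0.362425, -0.7644, -1.46078)–(0, -0.7644, -1.5992)  len=0.3880

Chained into 1 loop(s):
  loop 1: 10 segments, perimeter = 8.9604
Total perimeter = 8.960

loops=1 perimeter=8.960


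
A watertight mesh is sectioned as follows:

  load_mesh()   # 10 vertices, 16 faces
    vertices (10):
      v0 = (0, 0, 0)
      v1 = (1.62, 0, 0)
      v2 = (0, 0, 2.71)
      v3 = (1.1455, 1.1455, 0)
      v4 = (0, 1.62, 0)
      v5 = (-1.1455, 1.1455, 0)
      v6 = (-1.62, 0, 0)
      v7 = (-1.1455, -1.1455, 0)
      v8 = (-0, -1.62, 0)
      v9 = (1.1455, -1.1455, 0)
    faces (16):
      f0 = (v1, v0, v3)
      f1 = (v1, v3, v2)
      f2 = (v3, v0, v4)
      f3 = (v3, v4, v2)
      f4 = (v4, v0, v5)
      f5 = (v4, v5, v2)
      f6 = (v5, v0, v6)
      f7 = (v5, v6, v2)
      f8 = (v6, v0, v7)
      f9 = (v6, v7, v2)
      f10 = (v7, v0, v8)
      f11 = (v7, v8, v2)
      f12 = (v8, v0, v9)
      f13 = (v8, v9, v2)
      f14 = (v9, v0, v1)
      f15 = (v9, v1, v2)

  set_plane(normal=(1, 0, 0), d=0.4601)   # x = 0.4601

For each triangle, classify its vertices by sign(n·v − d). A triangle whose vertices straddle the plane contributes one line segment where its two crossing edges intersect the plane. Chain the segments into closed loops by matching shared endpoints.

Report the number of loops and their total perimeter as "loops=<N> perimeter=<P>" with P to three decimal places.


Straddling triangles (8 of 16):
  (v1,v0,v3) [+-+] → (0.4601, 0, 0)–(0.4601, 0.4601, 0)  len=0.4601
  (v1,v3,v2) [++-] → (0.4601, 0.4601, 1.62151)–(0.4601, 0, 1.94033)  len=0.5598
  (v3,v0,v4) [+--] → (0.4601, 0.4601, 0)–(0.4601, 1.42941, 0)  len=0.9693
  (v3,v4,v2) [+--] → (0.4601, 1.42941, 0)–(0.4601, 0.4601, 1.62151)  len=1.8891
  (v8,v0,v9) [--+] → (0.4601, -0.4601, 0)–(0.4601, -1.42941, 0)  len=0.9693
  (v8,v9,v2) [-+-] → (0.4601, -1.42941, 0)–(0.4601, -0.4601, 1.62151)  len=1.8891
  (v9,v0,v1) [+-+] → (0.4601, -0.4601, 0)–(0.4601, 0, 0)  len=0.4601
  (v9,v1,v2) [++-] → (0.4601, 0, 1.94033)–(0.4601, -0.4601, 1.62151)  len=0.5598

Chained into 1 loop(s):
  loop 1: 8 segments, perimeter = 7.7566
Total perimeter = 7.757

loops=1 perimeter=7.757


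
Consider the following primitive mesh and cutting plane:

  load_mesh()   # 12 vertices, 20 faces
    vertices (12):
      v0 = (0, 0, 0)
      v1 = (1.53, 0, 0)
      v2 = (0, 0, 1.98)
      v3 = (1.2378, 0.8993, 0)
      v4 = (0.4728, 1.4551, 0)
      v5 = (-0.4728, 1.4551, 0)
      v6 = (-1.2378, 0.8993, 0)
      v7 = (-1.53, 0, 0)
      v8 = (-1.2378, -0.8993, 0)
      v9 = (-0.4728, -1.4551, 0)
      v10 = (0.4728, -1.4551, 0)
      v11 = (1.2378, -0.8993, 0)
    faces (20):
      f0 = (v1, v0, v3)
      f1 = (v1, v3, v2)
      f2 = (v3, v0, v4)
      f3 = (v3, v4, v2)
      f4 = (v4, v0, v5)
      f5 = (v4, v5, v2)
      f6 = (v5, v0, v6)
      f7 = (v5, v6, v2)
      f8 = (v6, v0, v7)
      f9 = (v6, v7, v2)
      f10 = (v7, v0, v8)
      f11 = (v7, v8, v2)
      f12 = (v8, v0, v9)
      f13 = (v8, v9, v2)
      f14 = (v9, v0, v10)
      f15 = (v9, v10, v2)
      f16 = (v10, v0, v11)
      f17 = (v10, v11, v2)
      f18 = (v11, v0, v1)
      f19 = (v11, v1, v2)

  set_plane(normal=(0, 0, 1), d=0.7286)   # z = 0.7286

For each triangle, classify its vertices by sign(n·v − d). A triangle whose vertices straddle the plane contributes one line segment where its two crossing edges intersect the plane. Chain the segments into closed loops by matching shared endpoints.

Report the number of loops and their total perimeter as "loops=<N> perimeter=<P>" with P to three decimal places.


loops=1 perimeter=5.976

Straddling triangles (10 of 20):
  (v1,v3,v2) [--+] → (0.782315, 0.568376, 0.7286)–(0.966991, 0, 0.7286)  len=0.5976
  (v3,v4,v2) [--+] → (0.298819, 0.919653, 0.7286)–(0.782315, 0.568376, 0.7286)  len=0.5976
  (v4,v5,v2) [--+] → (-0.298819, 0.919653, 0.7286)–(0.298819, 0.919653, 0.7286)  len=0.5976
  (v5,v6,v2) [--+] → (-0.782315, 0.568376, 0.7286)–(-0.298819, 0.919653, 0.7286)  len=0.5976
  (v6,v7,v2) [--+] → (-0.966991, 0, 0.7286)–(-0.782315, 0.568376, 0.7286)  len=0.5976
  (v7,v8,v2) [--+] → (-0.782315, -0.568376, 0.7286)–(-0.966991, 0, 0.7286)  len=0.5976
  (v8,v9,v2) [--+] → (-0.298819, -0.919653, 0.7286)–(-0.782315, -0.568376, 0.7286)  len=0.5976
  (v9,v10,v2) [--+] → (0.298819, -0.919653, 0.7286)–(-0.298819, -0.919653, 0.7286)  len=0.5976
  (v10,v11,v2) [--+] → (0.782315, -0.568376, 0.7286)–(0.298819, -0.919653, 0.7286)  len=0.5976
  (v11,v1,v2) [--+] → (0.966991, 0, 0.7286)–(0.782315, -0.568376, 0.7286)  len=0.5976

Chained into 1 loop(s):
  loop 1: 10 segments, perimeter = 5.9763
Total perimeter = 5.976


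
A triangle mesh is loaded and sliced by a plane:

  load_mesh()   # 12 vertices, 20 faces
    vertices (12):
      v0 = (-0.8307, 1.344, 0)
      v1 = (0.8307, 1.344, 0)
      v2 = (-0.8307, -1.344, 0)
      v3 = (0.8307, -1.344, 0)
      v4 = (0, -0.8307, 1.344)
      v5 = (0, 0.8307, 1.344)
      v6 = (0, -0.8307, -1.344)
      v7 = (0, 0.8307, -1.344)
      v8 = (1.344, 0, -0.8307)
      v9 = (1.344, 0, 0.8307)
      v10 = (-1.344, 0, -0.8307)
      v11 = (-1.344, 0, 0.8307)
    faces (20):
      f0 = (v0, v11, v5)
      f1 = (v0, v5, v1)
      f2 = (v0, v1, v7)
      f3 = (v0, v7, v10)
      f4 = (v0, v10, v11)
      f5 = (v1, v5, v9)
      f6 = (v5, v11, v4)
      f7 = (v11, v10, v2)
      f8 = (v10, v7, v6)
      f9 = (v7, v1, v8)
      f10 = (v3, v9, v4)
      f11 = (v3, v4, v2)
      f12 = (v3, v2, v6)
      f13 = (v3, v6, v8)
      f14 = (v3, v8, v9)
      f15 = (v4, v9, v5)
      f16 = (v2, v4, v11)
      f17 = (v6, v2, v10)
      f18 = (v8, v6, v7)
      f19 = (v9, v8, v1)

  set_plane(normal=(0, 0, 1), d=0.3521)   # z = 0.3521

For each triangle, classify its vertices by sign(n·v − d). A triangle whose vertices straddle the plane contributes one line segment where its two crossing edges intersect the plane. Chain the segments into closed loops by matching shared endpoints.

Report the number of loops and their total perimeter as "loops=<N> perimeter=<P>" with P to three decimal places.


Straddling triangles (10 of 20):
  (v0,v11,v5) [-++] → (-1.04827, 0.774333, 0.3521)–(-0.613074, 1.20953, 0.3521)  len=0.6155
  (v0,v5,v1) [-+-] → (-0.613074, 1.20953, 0.3521)–(0.613074, 1.20953, 0.3521)  len=1.2261
  (v0,v10,v11) [--+] → (-1.344, 0, 0.3521)–(-1.04827, 0.774333, 0.3521)  len=0.8289
  (v1,v5,v9) [-++] → (0.613074, 1.20953, 0.3521)–(1.04827, 0.774333, 0.3521)  len=0.6155
  (v11,v10,v2) [+--] → (-1.344, 0, 0.3521)–(-1.04827, -0.774333, 0.3521)  len=0.8289
  (v3,v9,v4) [-++] → (1.04827, -0.774333, 0.3521)–(0.613074, -1.20953, 0.3521)  len=0.6155
  (v3,v4,v2) [-+-] → (0.613074, -1.20953, 0.3521)–(-0.613074, -1.20953, 0.3521)  len=1.2261
  (v3,v8,v9) [--+] → (1.344, 0, 0.3521)–(1.04827, -0.774333, 0.3521)  len=0.8289
  (v2,v4,v11) [-++] → (-0.613074, -1.20953, 0.3521)–(-1.04827, -0.774333, 0.3521)  len=0.6155
  (v9,v8,v1) [+--] → (1.344, 0, 0.3521)–(1.04827, 0.774333, 0.3521)  len=0.8289

Chained into 1 loop(s):
  loop 1: 10 segments, perimeter = 8.2297
Total perimeter = 8.230

loops=1 perimeter=8.230


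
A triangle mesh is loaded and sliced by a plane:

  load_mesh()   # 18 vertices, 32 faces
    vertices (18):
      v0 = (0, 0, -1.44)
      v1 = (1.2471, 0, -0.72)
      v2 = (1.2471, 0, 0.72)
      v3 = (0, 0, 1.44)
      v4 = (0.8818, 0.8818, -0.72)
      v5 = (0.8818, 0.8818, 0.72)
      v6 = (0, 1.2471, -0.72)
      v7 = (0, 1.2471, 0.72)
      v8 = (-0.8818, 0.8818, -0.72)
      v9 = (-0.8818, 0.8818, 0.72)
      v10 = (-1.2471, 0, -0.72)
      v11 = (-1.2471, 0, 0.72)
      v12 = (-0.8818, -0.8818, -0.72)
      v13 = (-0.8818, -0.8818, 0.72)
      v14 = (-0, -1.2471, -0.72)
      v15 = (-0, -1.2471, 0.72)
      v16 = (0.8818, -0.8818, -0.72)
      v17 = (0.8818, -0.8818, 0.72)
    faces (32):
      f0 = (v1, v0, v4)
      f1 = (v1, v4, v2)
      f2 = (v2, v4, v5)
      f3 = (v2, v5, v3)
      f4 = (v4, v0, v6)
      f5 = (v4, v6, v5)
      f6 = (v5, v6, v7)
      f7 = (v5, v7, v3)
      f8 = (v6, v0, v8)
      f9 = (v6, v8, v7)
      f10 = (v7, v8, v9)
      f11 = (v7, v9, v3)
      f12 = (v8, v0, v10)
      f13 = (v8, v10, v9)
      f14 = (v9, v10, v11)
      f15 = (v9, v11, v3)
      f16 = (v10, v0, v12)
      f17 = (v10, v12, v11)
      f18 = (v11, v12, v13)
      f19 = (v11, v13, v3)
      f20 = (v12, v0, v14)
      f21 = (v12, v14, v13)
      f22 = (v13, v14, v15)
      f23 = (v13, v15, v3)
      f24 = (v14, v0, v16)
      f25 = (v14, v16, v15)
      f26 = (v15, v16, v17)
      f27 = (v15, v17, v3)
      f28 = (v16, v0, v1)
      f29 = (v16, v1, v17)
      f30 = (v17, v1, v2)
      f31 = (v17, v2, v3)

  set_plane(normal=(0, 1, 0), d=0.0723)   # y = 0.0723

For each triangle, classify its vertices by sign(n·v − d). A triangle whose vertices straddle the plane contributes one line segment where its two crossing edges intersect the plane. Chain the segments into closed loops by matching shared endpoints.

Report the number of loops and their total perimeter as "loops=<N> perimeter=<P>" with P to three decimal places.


loops=1 perimeter=8.465

Straddling triangles (12 of 32):
  (v1,v0,v4) [--+] → (0.0723, 0.0723, -1.38097)–(1.21715, 0.0723, -0.72)  len=1.3220
  (v1,v4,v2) [-+-] → (1.21715, 0.0723, -0.72)–(1.21715, 0.0723, 0.601932)  len=1.3219
  (v2,v4,v5) [-++] → (1.21715, 0.0723, 0.601932)–(1.21715, 0.0723, 0.72)  len=0.1181
  (v2,v5,v3) [-+-] → (1.21715, 0.0723, 0.72)–(0.0723, 0.0723, 1.38097)  len=1.3220
  (v4,v0,v6) [+-+] → (0.0723, 0.0723, -1.38097)–(0, 0.0723, -1.39826)  len=0.0743
  (v5,v7,v3) [++-] → (0, 0.0723, 1.39826)–(0.0723, 0.0723, 1.38097)  len=0.0743
  (v6,v0,v8) [+-+] → (0, 0.0723, -1.39826)–(-0.0723, 0.0723, -1.38097)  len=0.0743
  (v7,v9,v3) [++-] → (-0.0723, 0.0723, 1.38097)–(0, 0.0723, 1.39826)  len=0.0743
  (v8,v0,v10) [+--] → (-0.0723, 0.0723, -1.38097)–(-1.21715, 0.0723, -0.72)  len=1.3220
  (v8,v10,v9) [+-+] → (-1.21715, 0.0723, -0.72)–(-1.21715, 0.0723, -0.601932)  len=0.1181
  (v9,v10,v11) [+--] → (-1.21715, 0.0723, -0.601932)–(-1.21715, 0.0723, 0.72)  len=1.3219
  (v9,v11,v3) [+--] → (-1.21715, 0.0723, 0.72)–(-0.0723, 0.0723, 1.38097)  len=1.3220

Chained into 1 loop(s):
  loop 1: 12 segments, perimeter = 8.4652
Total perimeter = 8.465


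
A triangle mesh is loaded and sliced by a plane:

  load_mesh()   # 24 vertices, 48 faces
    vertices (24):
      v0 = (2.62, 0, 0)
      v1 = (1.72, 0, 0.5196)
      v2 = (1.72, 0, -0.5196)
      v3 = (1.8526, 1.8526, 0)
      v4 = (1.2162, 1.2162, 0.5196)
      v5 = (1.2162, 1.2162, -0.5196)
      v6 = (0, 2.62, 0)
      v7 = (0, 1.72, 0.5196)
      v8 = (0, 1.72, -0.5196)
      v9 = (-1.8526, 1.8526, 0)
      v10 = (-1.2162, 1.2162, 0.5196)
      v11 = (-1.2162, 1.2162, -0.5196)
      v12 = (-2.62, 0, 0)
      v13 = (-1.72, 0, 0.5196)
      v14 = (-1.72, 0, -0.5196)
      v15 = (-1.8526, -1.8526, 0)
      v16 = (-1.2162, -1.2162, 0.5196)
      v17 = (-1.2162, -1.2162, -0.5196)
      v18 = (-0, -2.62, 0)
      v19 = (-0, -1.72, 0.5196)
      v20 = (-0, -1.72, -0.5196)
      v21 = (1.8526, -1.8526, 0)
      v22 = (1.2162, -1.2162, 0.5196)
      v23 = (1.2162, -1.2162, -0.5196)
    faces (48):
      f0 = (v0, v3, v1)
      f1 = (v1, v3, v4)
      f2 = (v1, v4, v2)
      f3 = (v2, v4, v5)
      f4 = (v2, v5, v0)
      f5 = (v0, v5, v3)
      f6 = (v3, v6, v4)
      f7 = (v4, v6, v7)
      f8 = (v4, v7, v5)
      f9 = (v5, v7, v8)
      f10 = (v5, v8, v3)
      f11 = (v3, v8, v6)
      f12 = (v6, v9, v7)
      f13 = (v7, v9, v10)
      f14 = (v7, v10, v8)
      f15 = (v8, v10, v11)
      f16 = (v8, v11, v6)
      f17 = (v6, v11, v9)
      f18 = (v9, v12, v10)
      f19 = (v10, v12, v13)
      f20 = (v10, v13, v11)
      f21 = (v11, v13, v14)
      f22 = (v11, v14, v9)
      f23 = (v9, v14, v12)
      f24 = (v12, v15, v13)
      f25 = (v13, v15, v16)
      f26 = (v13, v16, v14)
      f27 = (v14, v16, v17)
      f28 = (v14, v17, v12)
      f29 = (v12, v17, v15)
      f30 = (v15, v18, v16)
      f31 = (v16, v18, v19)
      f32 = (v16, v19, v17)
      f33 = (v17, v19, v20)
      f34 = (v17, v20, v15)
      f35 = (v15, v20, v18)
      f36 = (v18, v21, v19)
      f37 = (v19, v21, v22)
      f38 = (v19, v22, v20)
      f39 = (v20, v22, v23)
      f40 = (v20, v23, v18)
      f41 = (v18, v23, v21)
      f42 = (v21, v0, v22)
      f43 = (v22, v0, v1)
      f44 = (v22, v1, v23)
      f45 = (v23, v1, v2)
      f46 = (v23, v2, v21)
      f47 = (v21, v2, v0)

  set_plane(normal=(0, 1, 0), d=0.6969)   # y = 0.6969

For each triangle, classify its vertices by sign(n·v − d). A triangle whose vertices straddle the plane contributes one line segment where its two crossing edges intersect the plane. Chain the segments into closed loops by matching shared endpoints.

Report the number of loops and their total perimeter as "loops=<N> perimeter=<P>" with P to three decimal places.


Straddling triangles (12 of 48):
  (v0,v3,v1) [-+-] → (2.33132, 0.6969, 0)–(1.76988, 0.6969, 0.32414)  len=0.6483
  (v1,v3,v4) [-++] → (1.76988, 0.6969, 0.32414)–(1.43132, 0.6969, 0.5196)  len=0.3909
  (v1,v4,v2) [-+-] → (1.43132, 0.6969, 0.5196)–(1.43132, 0.6969, 0.0758765)  len=0.4437
  (v2,v4,v5) [-++] → (1.43132, 0.6969, 0.0758765)–(1.43132, 0.6969, -0.5196)  len=0.5955
  (v2,v5,v0) [-+-] → (1.43132, 0.6969, -0.5196)–(1.8156, 0.6969, -0.297738)  len=0.4437
  (v0,v5,v3) [-++] → (1.8156, 0.6969, -0.297738)–(2.33132, 0.6969, 0)  len=0.5955
  (v9,v12,v10) [+-+] → (-2.33132, 0.6969, 0)–(-1.8156, 0.6969, 0.297738)  len=0.5955
  (v10,v12,v13) [+--] → (-1.8156, 0.6969, 0.297738)–(-1.43132, 0.6969, 0.5196)  len=0.4437
  (v10,v13,v11) [+-+] → (-1.43132, 0.6969, 0.5196)–(-1.43132, 0.6969, -0.0758765)  len=0.5955
  (v11,v13,v14) [+--] → (-1.43132, 0.6969, -0.0758765)–(-1.43132, 0.6969, -0.5196)  len=0.4437
  (v11,v14,v9) [+-+] → (-1.43132, 0.6969, -0.5196)–(-1.76988, 0.6969, -0.32414)  len=0.3909
  (v9,v14,v12) [+--] → (-1.76988, 0.6969, -0.32414)–(-2.33132, 0.6969, 0)  len=0.6483

Chained into 2 loop(s):
  loop 1: 6 segments, perimeter = 3.1177
  loop 2: 6 segments, perimeter = 3.1177
Total perimeter = 6.235

loops=2 perimeter=6.235


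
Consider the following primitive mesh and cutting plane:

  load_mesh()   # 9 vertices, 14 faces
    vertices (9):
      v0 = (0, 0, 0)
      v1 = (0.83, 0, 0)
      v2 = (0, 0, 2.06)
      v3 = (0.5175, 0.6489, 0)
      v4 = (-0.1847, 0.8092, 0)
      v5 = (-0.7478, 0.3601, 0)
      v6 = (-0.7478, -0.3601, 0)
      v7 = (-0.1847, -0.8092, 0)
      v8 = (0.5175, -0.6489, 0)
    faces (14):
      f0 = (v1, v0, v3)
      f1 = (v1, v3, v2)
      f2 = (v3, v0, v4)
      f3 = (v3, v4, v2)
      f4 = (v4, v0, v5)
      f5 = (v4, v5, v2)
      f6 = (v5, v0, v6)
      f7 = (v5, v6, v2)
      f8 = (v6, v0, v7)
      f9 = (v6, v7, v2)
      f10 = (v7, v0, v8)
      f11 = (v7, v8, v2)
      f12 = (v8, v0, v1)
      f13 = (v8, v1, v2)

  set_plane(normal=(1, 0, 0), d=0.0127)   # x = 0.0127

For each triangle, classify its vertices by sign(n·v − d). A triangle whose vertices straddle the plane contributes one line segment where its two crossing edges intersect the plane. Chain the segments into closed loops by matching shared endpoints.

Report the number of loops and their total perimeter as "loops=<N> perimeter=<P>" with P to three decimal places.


loops=1 perimeter=5.866

Straddling triangles (8 of 14):
  (v1,v0,v3) [+-+] → (0.0127, 0, 0)–(0.0127, 0.0159247, 0)  len=0.0159
  (v1,v3,v2) [++-] → (0.0127, 0.0159247, 2.00945)–(0.0127, 0, 2.02848)  len=0.0248
  (v3,v0,v4) [+--] → (0.0127, 0.0159247, 0)–(0.0127, 0.764137, 0)  len=0.7482
  (v3,v4,v2) [+--] → (0.0127, 0.764137, 0)–(0.0127, 0.0159247, 2.00945)  len=2.1442
  (v7,v0,v8) [--+] → (0.0127, -0.0159247, 0)–(0.0127, -0.764137, 0)  len=0.7482
  (v7,v8,v2) [-+-] → (0.0127, -0.764137, 0)–(0.0127, -0.0159247, 2.00945)  len=2.1442
  (v8,v0,v1) [+-+] → (0.0127, -0.0159247, 0)–(0.0127, 0, 0)  len=0.0159
  (v8,v1,v2) [++-] → (0.0127, 0, 2.02848)–(0.0127, -0.0159247, 2.00945)  len=0.0248

Chained into 1 loop(s):
  loop 1: 8 segments, perimeter = 5.8664
Total perimeter = 5.866


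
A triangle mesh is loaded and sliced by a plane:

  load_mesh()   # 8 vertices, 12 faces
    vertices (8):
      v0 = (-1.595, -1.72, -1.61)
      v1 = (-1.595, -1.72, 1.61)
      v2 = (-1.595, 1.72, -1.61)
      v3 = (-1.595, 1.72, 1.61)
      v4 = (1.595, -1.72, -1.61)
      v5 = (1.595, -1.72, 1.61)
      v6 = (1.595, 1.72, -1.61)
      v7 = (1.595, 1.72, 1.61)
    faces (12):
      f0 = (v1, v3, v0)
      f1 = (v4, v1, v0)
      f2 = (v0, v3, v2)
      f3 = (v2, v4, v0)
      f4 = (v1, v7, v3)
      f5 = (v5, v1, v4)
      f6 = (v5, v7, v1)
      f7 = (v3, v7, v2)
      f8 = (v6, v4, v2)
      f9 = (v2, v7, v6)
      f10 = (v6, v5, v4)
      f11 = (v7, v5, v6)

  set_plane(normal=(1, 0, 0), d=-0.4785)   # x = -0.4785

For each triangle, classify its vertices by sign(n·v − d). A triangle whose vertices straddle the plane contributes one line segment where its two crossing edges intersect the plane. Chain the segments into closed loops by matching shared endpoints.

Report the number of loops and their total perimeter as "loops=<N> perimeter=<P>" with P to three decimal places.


loops=1 perimeter=13.320

Straddling triangles (8 of 12):
  (v4,v1,v0) [+--] → (-0.4785, -1.72, 0.483)–(-0.4785, -1.72, -1.61)  len=2.0930
  (v2,v4,v0) [-+-] → (-0.4785, 0.516, -1.61)–(-0.4785, -1.72, -1.61)  len=2.2360
  (v1,v7,v3) [-+-] → (-0.4785, -0.516, 1.61)–(-0.4785, 1.72, 1.61)  len=2.2360
  (v5,v1,v4) [+-+] → (-0.4785, -1.72, 1.61)–(-0.4785, -1.72, 0.483)  len=1.1270
  (v5,v7,v1) [++-] → (-0.4785, -0.516, 1.61)–(-0.4785, -1.72, 1.61)  len=1.2040
  (v3,v7,v2) [-+-] → (-0.4785, 1.72, 1.61)–(-0.4785, 1.72, -0.483)  len=2.0930
  (v6,v4,v2) [++-] → (-0.4785, 0.516, -1.61)–(-0.4785, 1.72, -1.61)  len=1.2040
  (v2,v7,v6) [-++] → (-0.4785, 1.72, -0.483)–(-0.4785, 1.72, -1.61)  len=1.1270

Chained into 1 loop(s):
  loop 1: 8 segments, perimeter = 13.3200
Total perimeter = 13.320


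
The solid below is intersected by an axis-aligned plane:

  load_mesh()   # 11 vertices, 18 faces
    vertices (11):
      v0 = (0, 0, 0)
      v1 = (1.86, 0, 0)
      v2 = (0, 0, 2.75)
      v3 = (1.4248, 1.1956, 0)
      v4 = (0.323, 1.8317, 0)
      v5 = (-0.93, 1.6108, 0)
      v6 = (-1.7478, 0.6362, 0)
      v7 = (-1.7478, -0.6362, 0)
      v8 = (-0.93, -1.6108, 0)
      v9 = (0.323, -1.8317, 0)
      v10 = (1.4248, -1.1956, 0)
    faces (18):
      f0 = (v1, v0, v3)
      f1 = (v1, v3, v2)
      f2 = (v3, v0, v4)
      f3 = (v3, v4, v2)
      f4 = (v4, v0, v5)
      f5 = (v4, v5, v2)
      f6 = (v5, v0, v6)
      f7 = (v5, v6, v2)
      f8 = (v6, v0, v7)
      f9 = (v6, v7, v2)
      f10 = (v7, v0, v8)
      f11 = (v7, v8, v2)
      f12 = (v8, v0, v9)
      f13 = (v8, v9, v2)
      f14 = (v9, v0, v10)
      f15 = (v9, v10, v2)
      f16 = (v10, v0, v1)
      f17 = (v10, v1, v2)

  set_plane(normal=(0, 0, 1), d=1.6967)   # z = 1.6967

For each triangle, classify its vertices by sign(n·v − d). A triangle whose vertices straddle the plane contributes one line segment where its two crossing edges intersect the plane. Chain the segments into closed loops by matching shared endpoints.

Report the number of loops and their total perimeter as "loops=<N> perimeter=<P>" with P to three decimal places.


loops=1 perimeter=4.386

Straddling triangles (9 of 18):
  (v1,v3,v2) [--+] → (0.545724, 0.457937, 1.6967)–(0.712414, 0, 1.6967)  len=0.4873
  (v3,v4,v2) [--+] → (0.123715, 0.701574, 1.6967)–(0.545724, 0.457937, 1.6967)  len=0.4873
  (v4,v5,v2) [--+] → (-0.356207, 0.616966, 1.6967)–(0.123715, 0.701574, 1.6967)  len=0.4873
  (v5,v6,v2) [--+] → (-0.669439, 0.243676, 1.6967)–(-0.356207, 0.616966, 1.6967)  len=0.4873
  (v6,v7,v2) [--+] → (-0.669439, -0.243676, 1.6967)–(-0.669439, 0.243676, 1.6967)  len=0.4874
  (v7,v8,v2) [--+] → (-0.356207, -0.616966, 1.6967)–(-0.669439, -0.243676, 1.6967)  len=0.4873
  (v8,v9,v2) [--+] → (0.123715, -0.701574, 1.6967)–(-0.356207, -0.616966, 1.6967)  len=0.4873
  (v9,v10,v2) [--+] → (0.545724, -0.457937, 1.6967)–(0.123715, -0.701574, 1.6967)  len=0.4873
  (v10,v1,v2) [--+] → (0.712414, 0, 1.6967)–(0.545724, -0.457937, 1.6967)  len=0.4873

Chained into 1 loop(s):
  loop 1: 9 segments, perimeter = 4.3858
Total perimeter = 4.386


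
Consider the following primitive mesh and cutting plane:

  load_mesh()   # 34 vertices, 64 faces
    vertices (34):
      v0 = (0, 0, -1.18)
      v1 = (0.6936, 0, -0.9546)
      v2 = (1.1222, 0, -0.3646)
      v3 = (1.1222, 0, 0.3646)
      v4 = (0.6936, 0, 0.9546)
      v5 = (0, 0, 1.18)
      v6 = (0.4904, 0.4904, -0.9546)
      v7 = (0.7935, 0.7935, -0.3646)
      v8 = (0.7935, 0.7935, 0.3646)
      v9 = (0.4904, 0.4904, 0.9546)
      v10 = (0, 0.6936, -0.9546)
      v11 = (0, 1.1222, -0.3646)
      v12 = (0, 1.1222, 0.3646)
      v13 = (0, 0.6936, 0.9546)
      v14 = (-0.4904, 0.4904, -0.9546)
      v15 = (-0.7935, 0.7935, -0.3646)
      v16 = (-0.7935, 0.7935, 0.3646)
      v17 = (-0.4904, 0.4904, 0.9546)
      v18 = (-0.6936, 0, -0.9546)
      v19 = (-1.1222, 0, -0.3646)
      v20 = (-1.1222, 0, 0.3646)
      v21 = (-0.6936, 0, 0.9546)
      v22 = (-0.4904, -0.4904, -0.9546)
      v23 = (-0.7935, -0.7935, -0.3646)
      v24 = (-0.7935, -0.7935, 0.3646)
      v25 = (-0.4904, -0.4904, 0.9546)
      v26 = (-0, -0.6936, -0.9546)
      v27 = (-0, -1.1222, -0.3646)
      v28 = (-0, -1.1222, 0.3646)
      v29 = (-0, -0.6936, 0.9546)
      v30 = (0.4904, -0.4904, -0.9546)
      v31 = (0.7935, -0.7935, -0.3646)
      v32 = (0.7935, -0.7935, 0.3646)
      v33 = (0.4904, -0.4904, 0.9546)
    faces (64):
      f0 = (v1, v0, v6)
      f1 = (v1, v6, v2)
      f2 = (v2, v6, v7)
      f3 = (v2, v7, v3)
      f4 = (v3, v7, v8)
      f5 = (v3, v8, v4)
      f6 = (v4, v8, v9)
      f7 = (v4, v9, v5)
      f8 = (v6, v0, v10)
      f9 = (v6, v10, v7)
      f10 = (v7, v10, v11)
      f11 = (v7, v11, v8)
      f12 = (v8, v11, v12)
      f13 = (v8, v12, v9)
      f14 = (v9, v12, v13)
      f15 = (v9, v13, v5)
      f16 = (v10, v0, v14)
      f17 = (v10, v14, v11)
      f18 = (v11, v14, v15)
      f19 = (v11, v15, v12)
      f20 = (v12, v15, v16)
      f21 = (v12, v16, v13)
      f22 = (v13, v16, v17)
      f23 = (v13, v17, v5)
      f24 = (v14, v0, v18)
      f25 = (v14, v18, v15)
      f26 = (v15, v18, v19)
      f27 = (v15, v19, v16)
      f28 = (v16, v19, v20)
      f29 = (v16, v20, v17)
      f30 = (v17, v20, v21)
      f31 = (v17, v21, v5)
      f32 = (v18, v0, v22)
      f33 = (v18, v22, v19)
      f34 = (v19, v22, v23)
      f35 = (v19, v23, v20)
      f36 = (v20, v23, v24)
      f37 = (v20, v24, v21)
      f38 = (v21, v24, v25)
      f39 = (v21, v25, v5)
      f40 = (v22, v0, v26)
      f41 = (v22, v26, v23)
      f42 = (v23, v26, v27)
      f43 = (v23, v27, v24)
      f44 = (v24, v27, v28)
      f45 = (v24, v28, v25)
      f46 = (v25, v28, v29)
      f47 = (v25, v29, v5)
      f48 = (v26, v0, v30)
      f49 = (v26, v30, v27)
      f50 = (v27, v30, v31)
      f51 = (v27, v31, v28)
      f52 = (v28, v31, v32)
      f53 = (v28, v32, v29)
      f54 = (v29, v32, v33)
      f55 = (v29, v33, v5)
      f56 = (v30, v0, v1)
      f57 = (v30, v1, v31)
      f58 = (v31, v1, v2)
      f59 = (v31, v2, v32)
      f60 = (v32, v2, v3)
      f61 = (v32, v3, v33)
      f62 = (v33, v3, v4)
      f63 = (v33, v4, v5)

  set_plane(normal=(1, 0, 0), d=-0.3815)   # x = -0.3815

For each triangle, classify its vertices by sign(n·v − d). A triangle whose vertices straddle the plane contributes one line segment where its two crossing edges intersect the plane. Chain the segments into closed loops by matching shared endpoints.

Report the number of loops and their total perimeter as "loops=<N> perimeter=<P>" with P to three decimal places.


loops=1 perimeter=6.563

Straddling triangles (20 of 64):
  (v10,v0,v14) [++-] → (-0.3815, 0.3815, -1.00465)–(-0.3815, 0.535523, -0.9546)  len=0.1620
  (v10,v14,v11) [+-+] → (-0.3815, 0.535523, -0.9546)–(-0.3815, 0.6307, -0.823582)  len=0.1619
  (v11,v14,v15) [+--] → (-0.3815, 0.6307, -0.823582)–(-0.3815, 0.964167, -0.3646)  len=0.5673
  (v11,v15,v12) [+-+] → (-0.3815, 0.964167, -0.3646)–(-0.3815, 0.964167, 0.0140142)  len=0.3786
  (v12,v15,v16) [+--] → (-0.3815, 0.964167, 0.0140142)–(-0.3815, 0.964167, 0.3646)  len=0.3506
  (v12,v16,v13) [+-+] → (-0.3815, 0.964167, 0.3646)–(-0.3815, 0.74163, 0.670939)  len=0.3786
  (v13,v16,v17) [+--] → (-0.3815, 0.74163, 0.670939)–(-0.3815, 0.535523, 0.9546)  len=0.3506
  (v13,v17,v5) [+-+] → (-0.3815, 0.535523, 0.9546)–(-0.3815, 0.3815, 1.00465)  len=0.1620
  (v14,v0,v18) [-+-] → (-0.3815, 0.3815, -1.00465)–(-0.3815, 0, -1.05602)  len=0.3849
  (v17,v21,v5) [--+] → (-0.3815, 0, 1.05602)–(-0.3815, 0.3815, 1.00465)  len=0.3849
  (v18,v0,v22) [-+-] → (-0.3815, 0, -1.05602)–(-0.3815, -0.3815, -1.00465)  len=0.3849
  (v21,v25,v5) [--+] → (-0.3815, -0.3815, 1.00465)–(-0.3815, 0, 1.05602)  len=0.3849
  (v22,v0,v26) [-++] → (-0.3815, -0.3815, -1.00465)–(-0.3815, -0.535523, -0.9546)  len=0.1620
  (v22,v26,v23) [-+-] → (-0.3815, -0.535523, -0.9546)–(-0.3815, -0.74163, -0.670939)  len=0.3506
  (v23,v26,v27) [-++] → (-0.3815, -0.74163, -0.670939)–(-0.3815, -0.964167, -0.3646)  len=0.3786
  (v23,v27,v24) [-+-] → (-0.3815, -0.964167, -0.3646)–(-0.3815, -0.964167, -0.0140142)  len=0.3506
  (v24,v27,v28) [-++] → (-0.3815, -0.964167, -0.0140142)–(-0.3815, -0.964167, 0.3646)  len=0.3786
  (v24,v28,v25) [-+-] → (-0.3815, -0.964167, 0.3646)–(-0.3815, -0.6307, 0.823582)  len=0.5673
  (v25,v28,v29) [-++] → (-0.3815, -0.6307, 0.823582)–(-0.3815, -0.535523, 0.9546)  len=0.1619
  (v25,v29,v5) [-++] → (-0.3815, -0.535523, 0.9546)–(-0.3815, -0.3815, 1.00465)  len=0.1620

Chained into 1 loop(s):
  loop 1: 20 segments, perimeter = 6.5631
Total perimeter = 6.563
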